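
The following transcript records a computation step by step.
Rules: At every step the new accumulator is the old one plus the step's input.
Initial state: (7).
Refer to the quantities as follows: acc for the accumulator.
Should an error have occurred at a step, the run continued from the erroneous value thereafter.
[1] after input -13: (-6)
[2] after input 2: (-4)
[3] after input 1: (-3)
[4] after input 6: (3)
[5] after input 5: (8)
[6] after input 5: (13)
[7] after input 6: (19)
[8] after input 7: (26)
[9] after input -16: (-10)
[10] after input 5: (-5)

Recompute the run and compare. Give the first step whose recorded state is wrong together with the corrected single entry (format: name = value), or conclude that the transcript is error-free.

step 1: acc = 7 + -13 = -6 -> same as recorded
step 2: acc = -6 + 2 = -4 -> checks out
step 3: acc = -4 + 1 = -3 -> checks out
step 4: acc = -3 + 6 = 3 -> consistent with the transcript
step 5: acc = 3 + 5 = 8 -> checks out
step 6: acc = 8 + 5 = 13 -> no discrepancy
step 7: acc = 13 + 6 = 19 -> agrees with the transcript
step 8: acc = 19 + 7 = 26 -> in agreement
step 9: acc = 26 + -16 = 10 -> the transcript disagrees here
Step 9 is the first one off; corrected, acc = 10.

step 9, acc = 10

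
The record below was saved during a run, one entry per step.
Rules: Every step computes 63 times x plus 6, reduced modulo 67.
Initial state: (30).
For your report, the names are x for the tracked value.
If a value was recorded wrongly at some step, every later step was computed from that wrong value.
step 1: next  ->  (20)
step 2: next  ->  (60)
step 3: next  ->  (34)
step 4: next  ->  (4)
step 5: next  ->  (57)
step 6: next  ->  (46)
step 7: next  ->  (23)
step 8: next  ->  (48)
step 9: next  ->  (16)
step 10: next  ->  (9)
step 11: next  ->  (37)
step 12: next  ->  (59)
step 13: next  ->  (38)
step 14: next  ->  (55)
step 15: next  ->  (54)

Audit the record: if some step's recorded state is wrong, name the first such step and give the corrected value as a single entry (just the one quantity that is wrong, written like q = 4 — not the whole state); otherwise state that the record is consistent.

step 9, x = 15

1. x = (63*30 + 6) mod 67 = 20 (checks out)
2. x = (63*20 + 6) mod 67 = 60 (agrees with the record)
3. x = (63*60 + 6) mod 67 = 34 (matches)
4. x = (63*34 + 6) mod 67 = 4 (consistent with the record)
5. x = (63*4 + 6) mod 67 = 57 (confirmed correct)
6. x = (63*57 + 6) mod 67 = 46 (verified)
7. x = (63*46 + 6) mod 67 = 23 (same as recorded)
8. x = (63*23 + 6) mod 67 = 48 (same as recorded)
9. x = (63*48 + 6) mod 67 = 15 (the entry is off here)
That makes step 9 the first incorrect line — x = 15 is what it should show.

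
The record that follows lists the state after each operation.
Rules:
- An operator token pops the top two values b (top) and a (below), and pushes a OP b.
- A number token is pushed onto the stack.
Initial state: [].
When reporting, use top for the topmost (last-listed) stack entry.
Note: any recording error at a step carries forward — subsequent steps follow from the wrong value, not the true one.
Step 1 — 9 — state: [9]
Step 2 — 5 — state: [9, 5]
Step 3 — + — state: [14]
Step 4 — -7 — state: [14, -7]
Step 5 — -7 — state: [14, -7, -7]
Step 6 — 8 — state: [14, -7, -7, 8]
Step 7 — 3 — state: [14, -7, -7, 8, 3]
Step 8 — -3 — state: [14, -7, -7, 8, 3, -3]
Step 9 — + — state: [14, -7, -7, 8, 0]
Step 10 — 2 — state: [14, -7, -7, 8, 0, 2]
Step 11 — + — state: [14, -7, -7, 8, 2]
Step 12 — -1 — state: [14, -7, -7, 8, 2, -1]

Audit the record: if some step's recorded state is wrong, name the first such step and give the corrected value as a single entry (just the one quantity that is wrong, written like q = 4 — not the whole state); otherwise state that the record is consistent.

no error

step 1: push 9: top = 9 -> checks out
step 2: push 5: top = 5 -> matches
step 3: 9 + 5 = 14 -> no discrepancy
step 4: push -7: top = -7 -> in agreement
step 5: push -7: top = -7 -> confirmed correct
step 6: push 8: top = 8 -> exactly as logged
step 7: push 3: top = 3 -> same as recorded
step 8: push -3: top = -3 -> checks out
step 9: 3 + -3 = 0 -> verified
step 10: push 2: top = 2 -> same as recorded
step 11: 0 + 2 = 2 -> checks out
step 12: push -1: top = -1 -> confirmed correct
Each recorded entry agrees with the recomputation.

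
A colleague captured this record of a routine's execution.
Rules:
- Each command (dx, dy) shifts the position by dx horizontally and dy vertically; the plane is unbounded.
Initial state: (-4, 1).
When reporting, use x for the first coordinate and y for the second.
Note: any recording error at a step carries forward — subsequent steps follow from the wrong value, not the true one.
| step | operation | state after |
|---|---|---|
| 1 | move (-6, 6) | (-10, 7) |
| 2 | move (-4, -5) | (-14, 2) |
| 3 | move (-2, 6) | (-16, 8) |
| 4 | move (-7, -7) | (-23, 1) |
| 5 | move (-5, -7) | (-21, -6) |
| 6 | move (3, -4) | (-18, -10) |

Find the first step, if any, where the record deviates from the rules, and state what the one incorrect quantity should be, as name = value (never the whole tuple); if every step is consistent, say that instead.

Recomputing the run from the initial state:
step 1: x = -10, y = 7
step 2: x = -14, y = 2
step 3: x = -16, y = 8
step 4: x = -23, y = 1
step 5: x = -28, y = -6
step 6: x = -25, y = -10
The first disagreement with the record is at step 5, where the value should be x = -28.

step 5, x = -28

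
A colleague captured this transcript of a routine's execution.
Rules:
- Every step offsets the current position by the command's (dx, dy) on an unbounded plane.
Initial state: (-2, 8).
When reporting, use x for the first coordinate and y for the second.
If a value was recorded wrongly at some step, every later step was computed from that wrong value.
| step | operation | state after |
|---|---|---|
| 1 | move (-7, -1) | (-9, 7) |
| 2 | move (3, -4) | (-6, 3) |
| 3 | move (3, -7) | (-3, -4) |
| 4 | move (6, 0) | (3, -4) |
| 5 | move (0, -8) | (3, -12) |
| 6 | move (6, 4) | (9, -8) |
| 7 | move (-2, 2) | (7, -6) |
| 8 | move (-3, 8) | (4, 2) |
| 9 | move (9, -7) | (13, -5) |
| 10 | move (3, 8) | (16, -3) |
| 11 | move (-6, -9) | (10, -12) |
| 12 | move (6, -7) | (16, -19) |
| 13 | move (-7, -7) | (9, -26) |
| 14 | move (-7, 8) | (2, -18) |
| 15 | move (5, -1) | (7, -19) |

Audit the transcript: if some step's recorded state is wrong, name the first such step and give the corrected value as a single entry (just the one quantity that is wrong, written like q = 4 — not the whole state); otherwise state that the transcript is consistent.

step 10, y = 3

Recomputing the run from the initial state:
step 1: x = -9, y = 7
step 2: x = -6, y = 3
step 3: x = -3, y = -4
step 4: x = 3, y = -4
step 5: x = 3, y = -12
step 6: x = 9, y = -8
step 7: x = 7, y = -6
step 8: x = 4, y = 2
step 9: x = 13, y = -5
step 10: x = 16, y = 3
step 11: x = 10, y = -6
step 12: x = 16, y = -13
step 13: x = 9, y = -20
step 14: x = 2, y = -12
step 15: x = 7, y = -13
The first disagreement with the transcript is at step 10, where the value should be y = 3.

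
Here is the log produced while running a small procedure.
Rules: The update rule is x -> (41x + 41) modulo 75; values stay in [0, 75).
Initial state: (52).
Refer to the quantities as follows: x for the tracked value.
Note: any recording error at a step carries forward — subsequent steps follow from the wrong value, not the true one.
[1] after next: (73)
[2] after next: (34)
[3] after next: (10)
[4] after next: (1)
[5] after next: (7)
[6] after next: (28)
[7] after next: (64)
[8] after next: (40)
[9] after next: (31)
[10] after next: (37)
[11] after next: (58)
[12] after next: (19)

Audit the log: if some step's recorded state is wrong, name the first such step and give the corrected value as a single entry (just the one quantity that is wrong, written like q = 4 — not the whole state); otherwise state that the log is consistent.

Step 1: x = (41*52 + 41) mod 75 = 73 — confirmed correct.
Step 2: x = (41*73 + 41) mod 75 = 34 — same as recorded.
Step 3: x = (41*34 + 41) mod 75 = 10 — confirmed correct.
Step 4: x = (41*10 + 41) mod 75 = 1 — same as recorded.
Step 5: x = (41*1 + 41) mod 75 = 7 — same as recorded.
Step 6: x = (41*7 + 41) mod 75 = 28 — confirmed correct.
Step 7: x = (41*28 + 41) mod 75 = 64 — verified.
Step 8: x = (41*64 + 41) mod 75 = 40 — same as recorded.
Step 9: x = (41*40 + 41) mod 75 = 31 — matches.
Step 10: x = (41*31 + 41) mod 75 = 37 — matches.
Step 11: x = (41*37 + 41) mod 75 = 58 — exactly as logged.
Step 12: x = (41*58 + 41) mod 75 = 19 — matches.
Every step is consistent.

no error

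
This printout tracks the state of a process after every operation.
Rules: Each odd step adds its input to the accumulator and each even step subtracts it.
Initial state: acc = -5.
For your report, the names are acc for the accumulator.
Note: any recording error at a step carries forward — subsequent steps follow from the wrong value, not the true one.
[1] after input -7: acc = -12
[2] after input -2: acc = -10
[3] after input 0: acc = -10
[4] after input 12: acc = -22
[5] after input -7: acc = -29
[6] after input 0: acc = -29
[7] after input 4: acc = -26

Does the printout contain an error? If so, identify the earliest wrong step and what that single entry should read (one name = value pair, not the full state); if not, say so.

1. acc = -5 + -7 = -12 (in agreement)
2. acc = -12 - -2 = -10 (exactly as logged)
3. acc = -10 + 0 = -10 (matches)
4. acc = -10 - 12 = -22 (matches)
5. acc = -22 + -7 = -29 (checks out)
6. acc = -29 - 0 = -29 (in agreement)
7. acc = -29 + 4 = -25 (the printout has a different value)
The audit stops at step 7: the recorded entry is wrong and should be acc = -25.

step 7, acc = -25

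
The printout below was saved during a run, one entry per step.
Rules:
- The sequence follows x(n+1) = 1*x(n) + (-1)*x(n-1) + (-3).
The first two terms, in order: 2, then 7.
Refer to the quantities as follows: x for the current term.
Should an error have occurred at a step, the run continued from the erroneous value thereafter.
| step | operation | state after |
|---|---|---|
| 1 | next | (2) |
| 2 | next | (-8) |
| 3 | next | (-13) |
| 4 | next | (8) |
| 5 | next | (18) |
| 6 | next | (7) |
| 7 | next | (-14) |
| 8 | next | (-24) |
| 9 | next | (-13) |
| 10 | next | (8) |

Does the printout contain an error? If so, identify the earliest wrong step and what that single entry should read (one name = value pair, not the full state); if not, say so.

Step 1: x = 1*(7) + (-1)*(2) + (-3) = 2 — same as recorded.
Step 2: x = 1*(2) + (-1)*(7) + (-3) = -8 — no discrepancy.
Step 3: x = 1*(-8) + (-1)*(2) + (-3) = -13 — agrees with the printout.
Step 4: x = 1*(-13) + (-1)*(-8) + (-3) = -8 — not what was recorded.
So the first discrepancy is step 4, where the right value is x = -8.

step 4, x = -8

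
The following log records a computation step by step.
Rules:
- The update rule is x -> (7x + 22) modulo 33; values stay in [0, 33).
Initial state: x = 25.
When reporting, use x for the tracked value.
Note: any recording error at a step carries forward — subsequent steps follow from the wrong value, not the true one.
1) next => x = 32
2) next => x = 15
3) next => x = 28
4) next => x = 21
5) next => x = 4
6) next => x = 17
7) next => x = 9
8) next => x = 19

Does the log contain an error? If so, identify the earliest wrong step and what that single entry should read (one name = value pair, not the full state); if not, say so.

1. x = (7*25 + 22) mod 33 = 32 (matches)
2. x = (7*32 + 22) mod 33 = 15 (verified)
3. x = (7*15 + 22) mod 33 = 28 (matches)
4. x = (7*28 + 22) mod 33 = 20 (this is not what the log shows)
That makes step 4 the first incorrect line — x = 20 is what it should show.

step 4, x = 20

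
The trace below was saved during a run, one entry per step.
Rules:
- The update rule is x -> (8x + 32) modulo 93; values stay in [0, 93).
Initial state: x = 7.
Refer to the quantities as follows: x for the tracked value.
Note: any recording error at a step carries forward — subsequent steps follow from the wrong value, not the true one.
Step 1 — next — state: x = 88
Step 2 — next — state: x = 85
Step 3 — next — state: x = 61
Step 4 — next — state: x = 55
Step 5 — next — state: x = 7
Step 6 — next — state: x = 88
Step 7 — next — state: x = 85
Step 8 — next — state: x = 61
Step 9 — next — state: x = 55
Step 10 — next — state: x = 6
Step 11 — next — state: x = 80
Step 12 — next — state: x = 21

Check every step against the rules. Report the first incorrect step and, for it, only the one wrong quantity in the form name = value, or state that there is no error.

Recomputing the run from the initial state:
step 1: x = 88
step 2: x = 85
step 3: x = 61
step 4: x = 55
step 5: x = 7
step 6: x = 88
step 7: x = 85
step 8: x = 61
step 9: x = 55
step 10: x = 7
step 11: x = 88
step 12: x = 85
The first disagreement with the trace is at step 10, where the value should be x = 7.

step 10, x = 7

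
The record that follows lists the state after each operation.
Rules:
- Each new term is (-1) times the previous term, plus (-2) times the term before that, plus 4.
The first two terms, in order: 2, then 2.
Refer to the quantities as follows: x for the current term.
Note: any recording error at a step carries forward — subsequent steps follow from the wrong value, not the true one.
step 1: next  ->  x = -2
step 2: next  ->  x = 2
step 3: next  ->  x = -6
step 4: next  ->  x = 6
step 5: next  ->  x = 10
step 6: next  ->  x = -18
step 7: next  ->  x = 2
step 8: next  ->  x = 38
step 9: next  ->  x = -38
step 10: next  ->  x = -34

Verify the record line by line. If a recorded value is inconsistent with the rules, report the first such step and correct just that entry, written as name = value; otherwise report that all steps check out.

step 1: x = -1*(2) + (-2)*(2) + (4) = -2 -> checks out
step 2: x = -1*(-2) + (-2)*(2) + (4) = 2 -> consistent with the record
step 3: x = -1*(2) + (-2)*(-2) + (4) = 6 -> the record has a different value
The earliest wrong entry is at step 3: it should read x = 6.

step 3, x = 6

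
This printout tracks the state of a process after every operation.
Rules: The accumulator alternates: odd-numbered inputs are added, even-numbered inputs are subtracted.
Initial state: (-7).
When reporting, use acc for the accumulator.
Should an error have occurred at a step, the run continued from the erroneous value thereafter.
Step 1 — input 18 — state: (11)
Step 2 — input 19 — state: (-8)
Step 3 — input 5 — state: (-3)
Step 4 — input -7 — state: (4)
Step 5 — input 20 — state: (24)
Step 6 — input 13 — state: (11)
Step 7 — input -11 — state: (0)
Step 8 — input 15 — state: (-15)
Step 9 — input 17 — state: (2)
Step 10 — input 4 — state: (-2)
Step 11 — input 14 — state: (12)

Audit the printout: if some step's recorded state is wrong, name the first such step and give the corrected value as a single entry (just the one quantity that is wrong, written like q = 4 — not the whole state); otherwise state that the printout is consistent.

Recomputing the run from the initial state:
step 1: acc = 11
step 2: acc = -8
step 3: acc = -3
step 4: acc = 4
step 5: acc = 24
step 6: acc = 11
step 7: acc = 0
step 8: acc = -15
step 9: acc = 2
step 10: acc = -2
step 11: acc = 12
This matches the printout at every step.

no error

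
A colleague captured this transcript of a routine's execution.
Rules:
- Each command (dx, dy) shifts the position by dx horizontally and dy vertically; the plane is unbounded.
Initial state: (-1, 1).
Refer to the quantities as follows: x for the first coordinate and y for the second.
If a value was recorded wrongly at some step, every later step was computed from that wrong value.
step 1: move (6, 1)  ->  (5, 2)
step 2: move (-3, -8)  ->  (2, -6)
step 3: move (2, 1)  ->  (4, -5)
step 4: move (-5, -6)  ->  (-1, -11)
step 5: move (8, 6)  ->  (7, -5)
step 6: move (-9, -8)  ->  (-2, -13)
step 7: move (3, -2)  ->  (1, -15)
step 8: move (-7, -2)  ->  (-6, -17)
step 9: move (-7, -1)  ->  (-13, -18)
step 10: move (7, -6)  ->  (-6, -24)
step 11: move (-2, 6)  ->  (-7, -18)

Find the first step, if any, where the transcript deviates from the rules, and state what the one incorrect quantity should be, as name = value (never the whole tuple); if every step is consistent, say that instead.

step 11, x = -8

step 1: x = -1 + (6) = 5, y = 1 + (1) = 2 -> verified
step 2: x = 5 + (-3) = 2, y = 2 + (-8) = -6 -> matches
step 3: x = 2 + (2) = 4, y = -6 + (1) = -5 -> checks out
step 4: x = 4 + (-5) = -1, y = -5 + (-6) = -11 -> in agreement
step 5: x = -1 + (8) = 7, y = -11 + (6) = -5 -> in agreement
step 6: x = 7 + (-9) = -2, y = -5 + (-8) = -13 -> confirmed correct
step 7: x = -2 + (3) = 1, y = -13 + (-2) = -15 -> agrees with the transcript
step 8: x = 1 + (-7) = -6, y = -15 + (-2) = -17 -> checks out
step 9: x = -6 + (-7) = -13, y = -17 + (-1) = -18 -> same as recorded
step 10: x = -13 + (7) = -6, y = -18 + (-6) = -24 -> agrees with the transcript
step 11: x = -6 + (-2) = -8, y = -24 + (6) = -18 -> not what was recorded
So the first discrepancy is step 11, where the right value is x = -8.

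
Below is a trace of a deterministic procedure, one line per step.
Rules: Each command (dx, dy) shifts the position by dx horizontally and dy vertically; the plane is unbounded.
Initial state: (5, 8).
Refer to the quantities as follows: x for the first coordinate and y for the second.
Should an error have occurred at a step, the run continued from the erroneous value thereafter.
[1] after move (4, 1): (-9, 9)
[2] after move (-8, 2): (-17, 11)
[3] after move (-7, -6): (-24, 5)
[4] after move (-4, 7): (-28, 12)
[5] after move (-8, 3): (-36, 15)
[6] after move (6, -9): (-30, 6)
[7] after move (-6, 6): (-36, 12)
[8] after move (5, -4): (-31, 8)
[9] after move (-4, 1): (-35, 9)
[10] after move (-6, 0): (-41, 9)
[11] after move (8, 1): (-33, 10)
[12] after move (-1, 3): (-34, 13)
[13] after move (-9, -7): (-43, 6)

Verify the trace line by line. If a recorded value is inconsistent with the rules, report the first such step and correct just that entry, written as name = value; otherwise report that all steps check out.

Recomputing the run from the initial state:
step 1: x = 9, y = 9
step 2: x = 1, y = 11
step 3: x = -6, y = 5
step 4: x = -10, y = 12
step 5: x = -18, y = 15
step 6: x = -12, y = 6
step 7: x = -18, y = 12
step 8: x = -13, y = 8
step 9: x = -17, y = 9
step 10: x = -23, y = 9
step 11: x = -15, y = 10
step 12: x = -16, y = 13
step 13: x = -25, y = 6
The first disagreement with the trace is at step 1, where the value should be x = 9.

step 1, x = 9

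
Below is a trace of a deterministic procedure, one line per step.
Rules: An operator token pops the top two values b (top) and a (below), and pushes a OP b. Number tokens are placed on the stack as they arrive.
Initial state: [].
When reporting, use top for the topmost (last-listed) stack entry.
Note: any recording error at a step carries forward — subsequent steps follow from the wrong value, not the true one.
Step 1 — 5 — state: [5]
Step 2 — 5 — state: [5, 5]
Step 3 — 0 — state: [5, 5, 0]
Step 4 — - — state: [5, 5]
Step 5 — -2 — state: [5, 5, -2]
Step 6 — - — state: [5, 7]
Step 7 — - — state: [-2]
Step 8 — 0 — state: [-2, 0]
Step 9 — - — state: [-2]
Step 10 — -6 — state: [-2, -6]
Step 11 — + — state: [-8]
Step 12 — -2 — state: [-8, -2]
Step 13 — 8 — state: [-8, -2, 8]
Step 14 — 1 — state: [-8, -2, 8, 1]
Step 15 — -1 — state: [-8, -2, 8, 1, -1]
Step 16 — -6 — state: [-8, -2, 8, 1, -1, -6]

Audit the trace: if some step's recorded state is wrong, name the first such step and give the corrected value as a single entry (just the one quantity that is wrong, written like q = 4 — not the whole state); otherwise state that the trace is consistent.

1. push 5: top = 5 (matches)
2. push 5: top = 5 (matches)
3. push 0: top = 0 (verified)
4. 5 - 0 = 5 (matches)
5. push -2: top = -2 (same as recorded)
6. 5 - -2 = 7 (agrees with the trace)
7. 5 - 7 = -2 (confirmed correct)
8. push 0: top = 0 (verified)
9. -2 - 0 = -2 (in agreement)
10. push -6: top = -6 (in agreement)
11. -2 + -6 = -8 (matches)
12. push -2: top = -2 (no discrepancy)
13. push 8: top = 8 (consistent with the trace)
14. push 1: top = 1 (exactly as logged)
15. push -1: top = -1 (agrees with the trace)
16. push -6: top = -6 (confirmed correct)
The recomputation confirms every line.

no error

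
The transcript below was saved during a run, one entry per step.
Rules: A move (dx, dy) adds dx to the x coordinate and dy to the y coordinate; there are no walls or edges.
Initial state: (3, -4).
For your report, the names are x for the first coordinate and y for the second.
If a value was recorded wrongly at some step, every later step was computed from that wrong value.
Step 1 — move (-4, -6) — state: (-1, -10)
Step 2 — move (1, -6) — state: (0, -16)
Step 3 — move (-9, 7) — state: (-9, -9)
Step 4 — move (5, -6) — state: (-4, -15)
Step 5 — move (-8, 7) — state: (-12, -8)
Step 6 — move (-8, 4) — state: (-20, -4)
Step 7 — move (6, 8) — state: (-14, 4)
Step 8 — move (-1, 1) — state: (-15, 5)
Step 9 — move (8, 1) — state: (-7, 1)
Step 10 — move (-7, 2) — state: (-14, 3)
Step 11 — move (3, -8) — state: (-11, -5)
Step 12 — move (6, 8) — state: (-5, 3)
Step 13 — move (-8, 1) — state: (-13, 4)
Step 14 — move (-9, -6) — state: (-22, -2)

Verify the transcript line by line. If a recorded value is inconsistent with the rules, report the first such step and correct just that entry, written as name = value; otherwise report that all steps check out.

step 9, y = 6

Recomputing the run from the initial state:
step 1: x = -1, y = -10
step 2: x = 0, y = -16
step 3: x = -9, y = -9
step 4: x = -4, y = -15
step 5: x = -12, y = -8
step 6: x = -20, y = -4
step 7: x = -14, y = 4
step 8: x = -15, y = 5
step 9: x = -7, y = 6
step 10: x = -14, y = 8
step 11: x = -11, y = 0
step 12: x = -5, y = 8
step 13: x = -13, y = 9
step 14: x = -22, y = 3
The first disagreement with the transcript is at step 9, where the value should be y = 6.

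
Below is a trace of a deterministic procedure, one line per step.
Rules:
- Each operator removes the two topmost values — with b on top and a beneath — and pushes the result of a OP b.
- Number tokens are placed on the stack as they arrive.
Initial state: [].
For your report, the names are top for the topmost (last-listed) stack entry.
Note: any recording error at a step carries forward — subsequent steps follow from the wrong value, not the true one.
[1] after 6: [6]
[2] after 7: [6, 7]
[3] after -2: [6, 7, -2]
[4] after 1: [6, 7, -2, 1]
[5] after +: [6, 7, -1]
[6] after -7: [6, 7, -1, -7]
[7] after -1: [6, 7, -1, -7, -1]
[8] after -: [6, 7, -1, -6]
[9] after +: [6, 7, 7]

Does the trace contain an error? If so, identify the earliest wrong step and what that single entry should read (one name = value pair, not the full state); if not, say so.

Recomputing the run from the initial state:
step 1: [6]
step 2: [6, 7]
step 3: [6, 7, -2]
step 4: [6, 7, -2, 1]
step 5: [6, 7, -1]
step 6: [6, 7, -1, -7]
step 7: [6, 7, -1, -7, -1]
step 8: [6, 7, -1, -6]
step 9: [6, 7, -7]
The first disagreement with the trace is at step 9, where the value should be top = -7.

step 9, top = -7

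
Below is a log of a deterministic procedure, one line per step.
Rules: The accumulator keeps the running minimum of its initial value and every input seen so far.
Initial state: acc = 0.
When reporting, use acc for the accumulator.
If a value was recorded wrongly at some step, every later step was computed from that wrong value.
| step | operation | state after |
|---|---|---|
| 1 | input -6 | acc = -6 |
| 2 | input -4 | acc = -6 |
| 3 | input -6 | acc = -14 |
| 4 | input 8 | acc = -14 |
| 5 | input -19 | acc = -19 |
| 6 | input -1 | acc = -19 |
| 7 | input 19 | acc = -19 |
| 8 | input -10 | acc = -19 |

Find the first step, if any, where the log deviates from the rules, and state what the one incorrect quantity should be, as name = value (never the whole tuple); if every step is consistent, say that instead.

step 3, acc = -6

Recomputing the run from the initial state:
step 1: acc = -6
step 2: acc = -6
step 3: acc = -6
step 4: acc = -6
step 5: acc = -19
step 6: acc = -19
step 7: acc = -19
step 8: acc = -19
The first disagreement with the log is at step 3, where the value should be acc = -6.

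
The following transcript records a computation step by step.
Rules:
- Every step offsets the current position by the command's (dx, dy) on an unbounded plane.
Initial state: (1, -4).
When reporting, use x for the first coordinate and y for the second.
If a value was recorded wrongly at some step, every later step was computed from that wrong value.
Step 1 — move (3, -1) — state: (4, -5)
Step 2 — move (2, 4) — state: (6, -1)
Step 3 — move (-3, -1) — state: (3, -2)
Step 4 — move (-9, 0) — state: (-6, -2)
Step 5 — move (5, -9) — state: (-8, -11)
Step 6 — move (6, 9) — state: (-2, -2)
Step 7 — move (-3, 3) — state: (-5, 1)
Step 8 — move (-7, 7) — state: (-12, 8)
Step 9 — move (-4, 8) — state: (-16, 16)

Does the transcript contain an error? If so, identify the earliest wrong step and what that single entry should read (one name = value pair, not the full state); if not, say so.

step 1: x = 1 + (3) = 4, y = -4 + (-1) = -5 -> exactly as logged
step 2: x = 4 + (2) = 6, y = -5 + (4) = -1 -> verified
step 3: x = 6 + (-3) = 3, y = -1 + (-1) = -2 -> confirmed correct
step 4: x = 3 + (-9) = -6, y = -2 + (0) = -2 -> no discrepancy
step 5: x = -6 + (5) = -1, y = -2 + (-9) = -11 -> this is not what the transcript shows
First deviation found at step 5; the corrected entry is x = -1.

step 5, x = -1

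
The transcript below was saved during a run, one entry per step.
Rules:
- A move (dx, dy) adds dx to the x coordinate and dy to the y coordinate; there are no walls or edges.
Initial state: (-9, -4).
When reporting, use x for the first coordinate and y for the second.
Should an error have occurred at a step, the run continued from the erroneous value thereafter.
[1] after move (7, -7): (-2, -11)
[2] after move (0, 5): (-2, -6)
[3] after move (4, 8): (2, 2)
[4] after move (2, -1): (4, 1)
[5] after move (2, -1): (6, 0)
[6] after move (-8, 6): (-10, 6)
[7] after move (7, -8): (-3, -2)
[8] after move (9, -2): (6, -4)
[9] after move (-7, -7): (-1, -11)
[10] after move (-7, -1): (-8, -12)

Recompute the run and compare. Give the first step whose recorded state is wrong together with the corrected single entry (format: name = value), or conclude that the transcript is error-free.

step 6, x = -2

Step 1: x = -9 + (7) = -2, y = -4 + (-7) = -11 — matches.
Step 2: x = -2 + (0) = -2, y = -11 + (5) = -6 — agrees with the transcript.
Step 3: x = -2 + (4) = 2, y = -6 + (8) = 2 — matches.
Step 4: x = 2 + (2) = 4, y = 2 + (-1) = 1 — consistent with the transcript.
Step 5: x = 4 + (2) = 6, y = 1 + (-1) = 0 — confirmed correct.
Step 6: x = 6 + (-8) = -2, y = 0 + (6) = 6 — the entry is off here.
Conclusion: step 6 carries the first error; the entry should be x = -2.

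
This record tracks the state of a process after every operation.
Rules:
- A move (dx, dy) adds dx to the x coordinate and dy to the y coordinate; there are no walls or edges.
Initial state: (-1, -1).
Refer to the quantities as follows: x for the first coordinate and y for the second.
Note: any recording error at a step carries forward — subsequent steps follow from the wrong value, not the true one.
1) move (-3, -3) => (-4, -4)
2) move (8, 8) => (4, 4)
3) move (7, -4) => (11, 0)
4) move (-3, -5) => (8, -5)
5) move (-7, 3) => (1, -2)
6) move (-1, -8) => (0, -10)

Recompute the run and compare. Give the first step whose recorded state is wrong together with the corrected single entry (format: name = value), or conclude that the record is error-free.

no error

Recomputing the run from the initial state:
step 1: x = -4, y = -4
step 2: x = 4, y = 4
step 3: x = 11, y = 0
step 4: x = 8, y = -5
step 5: x = 1, y = -2
step 6: x = 0, y = -10
This matches the record at every step.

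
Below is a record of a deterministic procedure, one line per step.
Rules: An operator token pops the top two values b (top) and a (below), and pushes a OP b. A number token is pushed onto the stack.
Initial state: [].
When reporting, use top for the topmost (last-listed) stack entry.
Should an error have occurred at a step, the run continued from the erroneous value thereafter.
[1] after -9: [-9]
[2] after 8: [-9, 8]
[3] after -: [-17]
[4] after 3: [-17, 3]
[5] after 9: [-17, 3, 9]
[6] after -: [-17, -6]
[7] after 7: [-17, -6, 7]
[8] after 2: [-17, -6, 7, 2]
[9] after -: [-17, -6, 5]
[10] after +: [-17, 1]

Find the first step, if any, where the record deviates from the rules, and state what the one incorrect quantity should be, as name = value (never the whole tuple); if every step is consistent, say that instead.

step 10, top = -1

1. push -9: top = -9 (same as recorded)
2. push 8: top = 8 (confirmed correct)
3. -9 - 8 = -17 (verified)
4. push 3: top = 3 (verified)
5. push 9: top = 9 (consistent with the record)
6. 3 - 9 = -6 (same as recorded)
7. push 7: top = 7 (matches)
8. push 2: top = 2 (same as recorded)
9. 7 - 2 = 5 (consistent with the record)
10. -6 + 5 = -1 (the recorded entry deviates here)
Step 10 is the first one off; corrected, top = -1.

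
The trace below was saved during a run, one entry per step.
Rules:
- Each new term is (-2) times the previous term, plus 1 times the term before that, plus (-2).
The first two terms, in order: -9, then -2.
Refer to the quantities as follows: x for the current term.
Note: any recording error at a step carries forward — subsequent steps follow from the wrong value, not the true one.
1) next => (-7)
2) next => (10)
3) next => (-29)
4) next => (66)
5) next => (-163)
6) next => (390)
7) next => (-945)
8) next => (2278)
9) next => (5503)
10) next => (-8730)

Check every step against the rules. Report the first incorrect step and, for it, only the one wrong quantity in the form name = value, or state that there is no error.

step 9, x = -5503

step 1: x = -2*(-2) + (1)*(-9) + (-2) = -7 -> matches
step 2: x = -2*(-7) + (1)*(-2) + (-2) = 10 -> exactly as logged
step 3: x = -2*(10) + (1)*(-7) + (-2) = -29 -> checks out
step 4: x = -2*(-29) + (1)*(10) + (-2) = 66 -> matches
step 5: x = -2*(66) + (1)*(-29) + (-2) = -163 -> same as recorded
step 6: x = -2*(-163) + (1)*(66) + (-2) = 390 -> no discrepancy
step 7: x = -2*(390) + (1)*(-163) + (-2) = -945 -> exactly as logged
step 8: x = -2*(-945) + (1)*(390) + (-2) = 2278 -> in agreement
step 9: x = -2*(2278) + (1)*(-945) + (-2) = -5503 -> this is not what the trace shows
That makes step 9 the first incorrect line — x = -5503 is what it should show.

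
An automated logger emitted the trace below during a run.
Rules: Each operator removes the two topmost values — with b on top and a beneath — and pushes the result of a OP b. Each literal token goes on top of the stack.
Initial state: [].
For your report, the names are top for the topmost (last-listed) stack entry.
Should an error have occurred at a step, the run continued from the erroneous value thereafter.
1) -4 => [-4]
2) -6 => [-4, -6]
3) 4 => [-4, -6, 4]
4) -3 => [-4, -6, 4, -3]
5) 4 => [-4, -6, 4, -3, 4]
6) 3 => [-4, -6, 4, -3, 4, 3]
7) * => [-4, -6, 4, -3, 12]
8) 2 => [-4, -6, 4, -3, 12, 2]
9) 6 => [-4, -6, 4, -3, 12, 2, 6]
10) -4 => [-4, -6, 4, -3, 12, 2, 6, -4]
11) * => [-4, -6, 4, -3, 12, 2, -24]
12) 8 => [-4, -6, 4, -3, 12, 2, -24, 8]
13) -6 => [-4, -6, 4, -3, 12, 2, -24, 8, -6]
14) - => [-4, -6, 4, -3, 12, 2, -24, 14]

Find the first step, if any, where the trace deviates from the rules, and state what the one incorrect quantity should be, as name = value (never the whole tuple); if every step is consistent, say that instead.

Recomputing the run from the initial state:
step 1: [-4]
step 2: [-4, -6]
step 3: [-4, -6, 4]
step 4: [-4, -6, 4, -3]
step 5: [-4, -6, 4, -3, 4]
step 6: [-4, -6, 4, -3, 4, 3]
step 7: [-4, -6, 4, -3, 12]
step 8: [-4, -6, 4, -3, 12, 2]
step 9: [-4, -6, 4, -3, 12, 2, 6]
step 10: [-4, -6, 4, -3, 12, 2, 6, -4]
step 11: [-4, -6, 4, -3, 12, 2, -24]
step 12: [-4, -6, 4, -3, 12, 2, -24, 8]
step 13: [-4, -6, 4, -3, 12, 2, -24, 8, -6]
step 14: [-4, -6, 4, -3, 12, 2, -24, 14]
This matches the trace at every step.

no error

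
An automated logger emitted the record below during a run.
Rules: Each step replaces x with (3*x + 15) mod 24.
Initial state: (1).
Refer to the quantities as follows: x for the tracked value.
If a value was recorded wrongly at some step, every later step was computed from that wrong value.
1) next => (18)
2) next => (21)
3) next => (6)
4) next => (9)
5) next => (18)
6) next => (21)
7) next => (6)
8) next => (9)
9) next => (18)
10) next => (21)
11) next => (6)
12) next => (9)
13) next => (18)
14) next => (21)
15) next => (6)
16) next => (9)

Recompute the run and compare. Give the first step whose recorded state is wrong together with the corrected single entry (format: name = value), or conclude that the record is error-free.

no error

step 1: x = (3*1 + 15) mod 24 = 18 -> checks out
step 2: x = (3*18 + 15) mod 24 = 21 -> no discrepancy
step 3: x = (3*21 + 15) mod 24 = 6 -> confirmed correct
step 4: x = (3*6 + 15) mod 24 = 9 -> confirmed correct
step 5: x = (3*9 + 15) mod 24 = 18 -> matches
step 6: x = (3*18 + 15) mod 24 = 21 -> agrees with the record
step 7: x = (3*21 + 15) mod 24 = 6 -> exactly as logged
step 8: x = (3*6 + 15) mod 24 = 9 -> consistent with the record
step 9: x = (3*9 + 15) mod 24 = 18 -> no discrepancy
step 10: x = (3*18 + 15) mod 24 = 21 -> matches
step 11: x = (3*21 + 15) mod 24 = 6 -> checks out
step 12: x = (3*6 + 15) mod 24 = 9 -> same as recorded
step 13: x = (3*9 + 15) mod 24 = 18 -> checks out
step 14: x = (3*18 + 15) mod 24 = 21 -> verified
step 15: x = (3*21 + 15) mod 24 = 6 -> in agreement
step 16: x = (3*6 + 15) mod 24 = 9 -> verified
The recomputation confirms every line.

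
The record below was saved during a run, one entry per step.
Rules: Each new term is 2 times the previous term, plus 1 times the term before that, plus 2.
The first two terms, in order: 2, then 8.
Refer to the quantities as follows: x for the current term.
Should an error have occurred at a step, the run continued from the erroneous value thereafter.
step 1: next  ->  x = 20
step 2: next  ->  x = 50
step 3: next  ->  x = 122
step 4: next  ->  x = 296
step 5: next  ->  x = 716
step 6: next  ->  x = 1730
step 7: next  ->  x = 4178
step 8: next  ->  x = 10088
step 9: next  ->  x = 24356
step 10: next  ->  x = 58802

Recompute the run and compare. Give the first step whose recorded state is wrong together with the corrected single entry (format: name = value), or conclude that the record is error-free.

Recomputing the run from the initial state:
step 1: x = 20
step 2: x = 50
step 3: x = 122
step 4: x = 296
step 5: x = 716
step 6: x = 1730
step 7: x = 4178
step 8: x = 10088
step 9: x = 24356
step 10: x = 58802
This matches the record at every step.

no error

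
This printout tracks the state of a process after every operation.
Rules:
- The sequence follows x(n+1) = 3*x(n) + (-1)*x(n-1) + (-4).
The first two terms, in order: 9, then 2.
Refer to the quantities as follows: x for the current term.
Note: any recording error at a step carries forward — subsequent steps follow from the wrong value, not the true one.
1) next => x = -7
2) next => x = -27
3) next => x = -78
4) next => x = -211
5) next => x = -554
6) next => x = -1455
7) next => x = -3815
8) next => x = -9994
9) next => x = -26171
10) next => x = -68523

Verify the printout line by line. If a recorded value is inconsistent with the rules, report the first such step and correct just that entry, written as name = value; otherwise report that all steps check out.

step 5, x = -559

1. x = 3*(2) + (-1)*(9) + (-4) = -7 (checks out)
2. x = 3*(-7) + (-1)*(2) + (-4) = -27 (exactly as logged)
3. x = 3*(-27) + (-1)*(-7) + (-4) = -78 (agrees with the printout)
4. x = 3*(-78) + (-1)*(-27) + (-4) = -211 (in agreement)
5. x = 3*(-211) + (-1)*(-78) + (-4) = -559 (not what was recorded)
That makes step 5 the first incorrect line — x = -559 is what it should show.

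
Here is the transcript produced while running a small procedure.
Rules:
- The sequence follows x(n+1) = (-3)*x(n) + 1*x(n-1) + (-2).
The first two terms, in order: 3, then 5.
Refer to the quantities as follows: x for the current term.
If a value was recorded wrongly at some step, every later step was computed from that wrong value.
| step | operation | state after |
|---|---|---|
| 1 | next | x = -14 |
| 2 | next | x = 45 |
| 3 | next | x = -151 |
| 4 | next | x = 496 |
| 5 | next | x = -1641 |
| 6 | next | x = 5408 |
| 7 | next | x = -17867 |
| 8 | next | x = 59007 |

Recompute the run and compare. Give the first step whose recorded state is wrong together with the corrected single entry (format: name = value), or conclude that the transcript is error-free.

Recomputing the run from the initial state:
step 1: x = -14
step 2: x = 45
step 3: x = -151
step 4: x = 496
step 5: x = -1641
step 6: x = 5417
step 7: x = -17894
step 8: x = 59097
The first disagreement with the transcript is at step 6, where the value should be x = 5417.

step 6, x = 5417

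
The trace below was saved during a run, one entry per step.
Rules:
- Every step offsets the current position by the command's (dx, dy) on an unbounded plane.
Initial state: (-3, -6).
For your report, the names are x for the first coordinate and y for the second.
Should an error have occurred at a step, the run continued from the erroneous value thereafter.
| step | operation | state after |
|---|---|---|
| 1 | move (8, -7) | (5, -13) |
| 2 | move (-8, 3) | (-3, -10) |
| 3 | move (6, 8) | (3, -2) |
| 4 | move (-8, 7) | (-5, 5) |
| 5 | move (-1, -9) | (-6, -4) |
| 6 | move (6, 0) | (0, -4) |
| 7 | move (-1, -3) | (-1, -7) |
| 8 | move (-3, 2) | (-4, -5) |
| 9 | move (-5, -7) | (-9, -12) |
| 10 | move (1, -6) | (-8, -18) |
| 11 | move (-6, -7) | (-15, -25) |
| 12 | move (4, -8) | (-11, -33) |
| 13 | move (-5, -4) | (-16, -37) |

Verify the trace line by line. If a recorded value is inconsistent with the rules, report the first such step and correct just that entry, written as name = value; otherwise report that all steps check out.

step 11, x = -14

1. x = -3 + (8) = 5, y = -6 + (-7) = -13 (same as recorded)
2. x = 5 + (-8) = -3, y = -13 + (3) = -10 (exactly as logged)
3. x = -3 + (6) = 3, y = -10 + (8) = -2 (confirmed correct)
4. x = 3 + (-8) = -5, y = -2 + (7) = 5 (in agreement)
5. x = -5 + (-1) = -6, y = 5 + (-9) = -4 (confirmed correct)
6. x = -6 + (6) = 0, y = -4 + (0) = -4 (no discrepancy)
7. x = 0 + (-1) = -1, y = -4 + (-3) = -7 (exactly as logged)
8. x = -1 + (-3) = -4, y = -7 + (2) = -5 (in agreement)
9. x = -4 + (-5) = -9, y = -5 + (-7) = -12 (matches)
10. x = -9 + (1) = -8, y = -12 + (-6) = -18 (checks out)
11. x = -8 + (-6) = -14, y = -18 + (-7) = -25 (not what was recorded)
First deviation found at step 11; the corrected entry is x = -14.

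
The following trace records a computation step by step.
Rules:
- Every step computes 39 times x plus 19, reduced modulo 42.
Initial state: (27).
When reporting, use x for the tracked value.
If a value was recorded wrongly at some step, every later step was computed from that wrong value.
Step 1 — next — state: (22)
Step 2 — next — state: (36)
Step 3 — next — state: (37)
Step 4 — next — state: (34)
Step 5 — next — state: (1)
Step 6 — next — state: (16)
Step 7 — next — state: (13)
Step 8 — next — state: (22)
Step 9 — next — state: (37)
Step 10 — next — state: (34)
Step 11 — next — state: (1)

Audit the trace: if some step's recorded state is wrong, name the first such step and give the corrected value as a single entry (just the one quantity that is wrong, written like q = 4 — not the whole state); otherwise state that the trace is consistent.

Step 1: x = (39*27 + 19) mod 42 = 22 — exactly as logged.
Step 2: x = (39*22 + 19) mod 42 = 37 — the trace has a different value.
So the first discrepancy is step 2, where the right value is x = 37.

step 2, x = 37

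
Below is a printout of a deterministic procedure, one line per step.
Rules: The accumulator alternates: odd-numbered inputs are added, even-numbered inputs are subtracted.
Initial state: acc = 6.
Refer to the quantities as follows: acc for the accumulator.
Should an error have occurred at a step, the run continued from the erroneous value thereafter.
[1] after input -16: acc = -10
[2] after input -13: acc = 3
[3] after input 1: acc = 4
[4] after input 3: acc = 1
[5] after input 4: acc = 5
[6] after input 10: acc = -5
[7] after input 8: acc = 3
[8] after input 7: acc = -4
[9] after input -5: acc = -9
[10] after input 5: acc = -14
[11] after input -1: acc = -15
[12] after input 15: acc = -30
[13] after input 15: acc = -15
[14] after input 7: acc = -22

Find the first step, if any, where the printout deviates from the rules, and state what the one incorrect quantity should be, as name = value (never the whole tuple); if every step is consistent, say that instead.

1. acc = 6 + -16 = -10 (in agreement)
2. acc = -10 - -13 = 3 (matches)
3. acc = 3 + 1 = 4 (matches)
4. acc = 4 - 3 = 1 (same as recorded)
5. acc = 1 + 4 = 5 (agrees with the printout)
6. acc = 5 - 10 = -5 (same as recorded)
7. acc = -5 + 8 = 3 (no discrepancy)
8. acc = 3 - 7 = -4 (verified)
9. acc = -4 + -5 = -9 (verified)
10. acc = -9 - 5 = -14 (matches)
11. acc = -14 + -1 = -15 (consistent with the printout)
12. acc = -15 - 15 = -30 (checks out)
13. acc = -30 + 15 = -15 (same as recorded)
14. acc = -15 - 7 = -22 (matches)
Nothing is out of place; the run is error-free.

no error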